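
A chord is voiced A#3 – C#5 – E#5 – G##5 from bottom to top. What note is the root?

Reordering A#, C#, E#, G## into stacked thirds gives A#–C#–E#–G##; the bottom of that stack, A#, is the root.

A#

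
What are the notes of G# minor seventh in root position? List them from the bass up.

G#, B, D#, F#

The chord tones are G#–B–D#–F#. With the root (G#) lowest for root position: G#, B, D#, F#.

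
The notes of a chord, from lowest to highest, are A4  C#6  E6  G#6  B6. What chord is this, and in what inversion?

Reducing to letter names: A, C#, E, G#, B. These stack in thirds as A–C#–E–G#–B — an A major ninth chord.
The lowest note is A, the root of the chord, so this is root position.

A major ninth, root position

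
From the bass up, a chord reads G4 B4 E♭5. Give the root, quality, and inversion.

Eb augmented, first inversion

Reducing to letter names: G, B, Eb. These stack in thirds as Eb–G–B — an Eb augmented triad.
The lowest note is G, the third of the chord, so this is first inversion (figured bass 6).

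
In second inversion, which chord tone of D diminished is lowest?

D diminished is D–F–Ab. Second inversion places the fifth in the bass: Ab.

Ab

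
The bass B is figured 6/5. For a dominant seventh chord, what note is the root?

G

The figures 6/5 mean the third of the chord is in the bass. If B is the third of a dominant seventh chord, the root is G (chord tones G–B–D–F).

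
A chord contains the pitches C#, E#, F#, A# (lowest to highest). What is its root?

Reordering C#, E#, F#, A# into stacked thirds gives F#–A#–C#–E#; the bottom of that stack, F#, is the root.

F#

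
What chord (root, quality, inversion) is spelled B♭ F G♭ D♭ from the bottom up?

Gb major seventh, first inversion

Reducing to letter names: Bb, F, Gb, Db. These stack in thirds as Gb–Bb–Db–F — a Gb major seventh chord.
The lowest note is Bb, the third of the chord, so this is first inversion (figured bass 6/5).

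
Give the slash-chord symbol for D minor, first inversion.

First inversion of D minor has the third (F) in the bass. As a slash chord: Dm/F.

Dm/F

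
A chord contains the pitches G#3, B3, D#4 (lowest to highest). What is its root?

G#

The distinct letter names are G#, B, D#. Arranged as a stack of thirds they read G#–B–D#, so G# is the root (a G# minor triad).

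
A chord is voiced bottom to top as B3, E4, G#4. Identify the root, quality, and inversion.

E major, second inversion

Reducing to letter names: B, E, G#. These stack in thirds as E–G#–B — an E major triad.
The lowest note is B, the fifth of the chord, so this is second inversion (figured bass 6/4).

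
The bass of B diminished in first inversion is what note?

D

In first inversion the third is lowest. For B diminished (B–D–F) that is D.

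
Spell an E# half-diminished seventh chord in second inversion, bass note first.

B, D#, E#, G#

The chord tones are E#–G#–B–D#. With the fifth (B) lowest for second inversion: B, D#, E#, G#.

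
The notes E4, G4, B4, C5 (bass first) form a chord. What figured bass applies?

6/5

The notes E, G, B, C stack in thirds as C–E–G–B — a C major seventh chord. The bass E is the third, so this is first inversion: figured 6/5.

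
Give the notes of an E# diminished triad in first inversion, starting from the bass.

Spelling E# diminished: E#–G#–B. In first inversion the third is bass, giving G#, B, E# from the bottom.

G#, B, E#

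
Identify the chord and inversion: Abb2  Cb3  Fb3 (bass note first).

Fb minor, first inversion

The pitch classes Abb, Cb, Fb arrange in thirds as Fb–Abb–Cb: an Fb minor triad.
With the third (Abb) in the bass, the chord is in first inversion (figured bass 6).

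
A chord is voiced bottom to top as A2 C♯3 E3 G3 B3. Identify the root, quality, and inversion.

A dominant ninth, root position

Reducing to letter names: A, C#, E, G, B. These stack in thirds as A–C#–E–G–B — an A dominant ninth chord.
With the root (A) in the bass, the chord is in root position.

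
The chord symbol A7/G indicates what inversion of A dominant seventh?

A7/G means A dominant seventh with G in the bass. G is the seventh of A dominant seventh (A–C#–E–G), so this is third inversion.

third inversion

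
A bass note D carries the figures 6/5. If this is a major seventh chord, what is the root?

Bb

The figures 6/5 mean the third of the chord is in the bass. If D is the third of a major seventh chord, the root is Bb (chord tones Bb–D–F–A).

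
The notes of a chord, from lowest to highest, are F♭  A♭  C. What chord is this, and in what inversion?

The pitch classes Fb, Ab, C arrange in thirds as Fb–Ab–C: an Fb augmented triad.
Fb is the root of Fb augmented; root in the bass means root position (figured bass 5/3).

Fb augmented, root position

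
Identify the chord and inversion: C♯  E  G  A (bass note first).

The pitch classes C#, E, G, A arrange in thirds as A–C#–E–G: an A dominant seventh chord.
C# is the third of A dominant seventh; third in the bass means first inversion (figured bass 6/5).

A dominant seventh, first inversion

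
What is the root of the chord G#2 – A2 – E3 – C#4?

A

The distinct letter names are G#, A, E, C#. Arranged as a stack of thirds they read A–C#–E–G#, so A is the root (an A major seventh chord).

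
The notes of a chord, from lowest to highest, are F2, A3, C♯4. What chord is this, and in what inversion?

F augmented, root position

The pitch classes F, A, C# arrange in thirds as F–A–C#: an F augmented triad.
F is the root of F augmented; root in the bass means root position (figured bass 5/3).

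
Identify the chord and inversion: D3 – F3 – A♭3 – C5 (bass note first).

D half-diminished seventh, root position

Reducing to letter names: D, F, Ab, C. These stack in thirds as D–F–Ab–C — a D half-diminished seventh chord.
The lowest note is D, the root of the chord, so this is root position (figured bass 7).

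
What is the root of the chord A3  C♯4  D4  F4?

D

A, C#, D, F are the tones of a D minor-major seventh chord (D–F–A–C#), making D the root.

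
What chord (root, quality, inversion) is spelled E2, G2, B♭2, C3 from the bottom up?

The distinct note names are E, G, Bb, C. Stacked in thirds they read C–E–G–Bb, which is a dominant seventh chord on C.
With the third (E) in the bass, the chord is in first inversion (figured bass 6/5).

C dominant seventh, first inversion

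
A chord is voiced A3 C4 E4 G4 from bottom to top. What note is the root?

The distinct letter names are A, C, E, G. Arranged as a stack of thirds they read A–C–E–G, so A is the root (an A minor seventh chord).

A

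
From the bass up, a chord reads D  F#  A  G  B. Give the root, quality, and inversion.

G major ninth, second inversion

The pitch classes D, F#, A, G, B arrange in thirds as G–B–D–F#–A: a G major ninth chord.
D is the fifth of G major ninth; fifth in the bass means second inversion.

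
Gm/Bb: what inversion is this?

first inversion

Gm/Bb means G minor with Bb in the bass. Bb is the third of G minor (G–Bb–D), so this is first inversion.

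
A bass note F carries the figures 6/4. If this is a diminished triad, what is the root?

The figures 6/4 mean the fifth of the chord is in the bass. If F is the fifth of a diminished triad, the root is B (chord tones B–D–F).

B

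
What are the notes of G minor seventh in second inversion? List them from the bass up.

Spelling G minor seventh: G–Bb–D–F. In second inversion the fifth is bass, giving D, F, G, Bb from the bottom.

D, F, G, Bb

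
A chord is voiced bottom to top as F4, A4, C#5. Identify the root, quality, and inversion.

F augmented, root position

Reducing to letter names: F, A, C#. These stack in thirds as F–A–C# — an F augmented triad.
The lowest note is F, the root of the chord, so this is root position (figured bass 5/3).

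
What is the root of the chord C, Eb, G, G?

C

The distinct letter names are C, Eb, G. Arranged as a stack of thirds they read C–Eb–G, so C is the root (a C minor triad).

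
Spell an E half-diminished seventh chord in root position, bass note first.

E, G, Bb, D

Spelling E half-diminished seventh: E–G–Bb–D. In root position the root is bass, giving E, G, Bb, D from the bottom.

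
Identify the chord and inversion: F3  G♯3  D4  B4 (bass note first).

G# diminished seventh, third inversion

The pitch classes F, G#, D, B arrange in thirds as G#–B–D–F: a G# diminished seventh chord.
F is the seventh of G# diminished seventh; seventh in the bass means third inversion (figured bass 4/2).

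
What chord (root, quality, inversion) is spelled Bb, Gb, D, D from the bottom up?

Gb augmented, first inversion

The pitch classes Bb, Gb, D arrange in thirds as Gb–Bb–D: a Gb augmented triad.
With the third (Bb) in the bass, the chord is in first inversion (figured bass 6).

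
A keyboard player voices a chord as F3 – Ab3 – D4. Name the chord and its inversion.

The distinct note names are F, Ab, D. Stacked in thirds they read D–F–Ab, which is a diminished triad on D.
The lowest note is F, the third of the chord, so this is first inversion (figured bass 6).

D diminished, first inversion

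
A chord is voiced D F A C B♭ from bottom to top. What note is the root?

Bb

Reordering D, F, A, C, Bb into stacked thirds gives Bb–D–F–A–C; the bottom of that stack, Bb, is the root.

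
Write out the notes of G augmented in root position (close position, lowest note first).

G, B, D#

The chord tones are G–B–D#. With the root (G) lowest for root position: G, B, D#.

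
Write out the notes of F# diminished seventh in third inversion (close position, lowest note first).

F# diminished seventh is F#–A–C–Eb. Third inversion puts the seventh (Eb) in the bass, with the remaining tones above: Eb, F#, A, C.

Eb, F#, A, C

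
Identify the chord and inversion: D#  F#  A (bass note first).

The pitch classes D#, F#, A arrange in thirds as D#–F#–A: a D# diminished triad.
With the root (D#) in the bass, the chord is in root position (figured bass 5/3).

D# diminished, root position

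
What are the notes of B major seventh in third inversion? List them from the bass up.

The chord tones are B–D#–F#–A#. With the seventh (A#) lowest for third inversion: A#, B, D#, F#.

A#, B, D#, F#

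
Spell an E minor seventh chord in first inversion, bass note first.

G, B, D, E

The chord tones are E–G–B–D. With the third (G) lowest for first inversion: G, B, D, E.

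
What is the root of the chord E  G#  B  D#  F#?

The distinct letter names are E, G#, B, D#, F#. Arranged as a stack of thirds they read E–G#–B–D#–F#, so E is the root (an E major ninth chord).

E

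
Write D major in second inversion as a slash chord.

DM/A

Second inversion of D major has the fifth (A) in the bass. As a slash chord: DM/A.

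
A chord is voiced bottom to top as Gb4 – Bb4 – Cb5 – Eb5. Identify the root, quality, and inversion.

Reducing to letter names: Gb, Bb, Cb, Eb. These stack in thirds as Cb–Eb–Gb–Bb — a Cb major seventh chord.
With the fifth (Gb) in the bass, the chord is in second inversion (figured bass 4/3).

Cb major seventh, second inversion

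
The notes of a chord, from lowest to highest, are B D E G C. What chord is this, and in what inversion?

The pitch classes B, D, E, G, C arrange in thirds as C–E–G–B–D: a C major ninth chord.
With the seventh (B) in the bass, the chord is in third inversion.

C major ninth, third inversion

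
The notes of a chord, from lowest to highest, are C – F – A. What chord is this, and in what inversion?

The pitch classes C, F, A arrange in thirds as F–A–C: an F major triad.
The lowest note is C, the fifth of the chord, so this is second inversion (figured bass 6/4).

F major, second inversion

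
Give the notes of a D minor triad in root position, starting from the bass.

Spelling D minor: D–F–A. In root position the root is bass, giving D, F, A from the bottom.

D, F, A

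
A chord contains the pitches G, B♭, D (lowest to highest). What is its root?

Reordering G, Bb, D into stacked thirds gives G–Bb–D; the bottom of that stack, G, is the root.

G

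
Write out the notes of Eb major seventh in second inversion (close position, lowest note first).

Bb, D, Eb, G

Eb major seventh is Eb–G–Bb–D. Second inversion puts the fifth (Bb) in the bass, with the remaining tones above: Bb, D, Eb, G.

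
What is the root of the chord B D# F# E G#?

The distinct letter names are B, D#, F#, E, G#. Arranged as a stack of thirds they read E–G#–B–D#–F#, so E is the root (an E major ninth chord).

E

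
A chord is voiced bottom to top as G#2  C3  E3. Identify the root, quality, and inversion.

C augmented, second inversion

The pitch classes G#, C, E arrange in thirds as C–E–G#: a C augmented triad.
The lowest note is G#, the fifth of the chord, so this is second inversion (figured bass 6/4).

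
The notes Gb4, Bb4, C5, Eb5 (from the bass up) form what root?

C

Reordering Gb, Bb, C, Eb into stacked thirds gives C–Eb–Gb–Bb; the bottom of that stack, C, is the root.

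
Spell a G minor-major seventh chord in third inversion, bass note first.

The chord tones are G–Bb–D–F#. With the seventh (F#) lowest for third inversion: F#, G, Bb, D.

F#, G, Bb, D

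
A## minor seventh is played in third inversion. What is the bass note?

The seventh of A## minor seventh (A##–C##–E##–G##) is G##; that is the bass in third inversion.

G##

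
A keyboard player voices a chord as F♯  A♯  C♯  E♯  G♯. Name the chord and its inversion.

The distinct note names are F#, A#, C#, E#, G#. Stacked in thirds they read F#–A#–C#–E#–G#, which is a major ninth chord on F#.
F# is the root of F# major ninth; root in the bass means root position.

F# major ninth, root position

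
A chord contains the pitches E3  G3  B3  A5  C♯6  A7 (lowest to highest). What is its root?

Reordering E, G, B, A, C# into stacked thirds gives A–C#–E–G–B; the bottom of that stack, A, is the root.

A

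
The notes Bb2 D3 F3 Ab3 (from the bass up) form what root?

The distinct letter names are Bb, D, F, Ab. Arranged as a stack of thirds they read Bb–D–F–Ab, so Bb is the root (a Bb dominant seventh chord).

Bb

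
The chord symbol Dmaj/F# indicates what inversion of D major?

first inversion

Dmaj/F# means D major with F# in the bass. F# is the third of D major (D–F#–A), so this is first inversion.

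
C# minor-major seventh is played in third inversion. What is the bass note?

C# minor-major seventh is C#–E–G#–B#. Third inversion places the seventh in the bass: B#.

B#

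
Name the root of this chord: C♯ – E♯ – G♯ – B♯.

C#, E#, G#, B# are the tones of a C# major seventh chord (C#–E#–G#–B#), making C# the root.

C#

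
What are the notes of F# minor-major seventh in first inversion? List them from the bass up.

The chord tones are F#–A–C#–E#. With the third (A) lowest for first inversion: A, C#, E#, F#.

A, C#, E#, F#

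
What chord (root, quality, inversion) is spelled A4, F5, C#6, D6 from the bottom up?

D minor-major seventh, second inversion

The pitch classes A, F, C#, D arrange in thirds as D–F–A–C#: a D minor-major seventh chord.
A is the fifth of D minor-major seventh; fifth in the bass means second inversion (figured bass 4/3).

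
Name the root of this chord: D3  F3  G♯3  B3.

The distinct letter names are D, F, G#, B. Arranged as a stack of thirds they read G#–B–D–F, so G# is the root (a G# diminished seventh chord).

G#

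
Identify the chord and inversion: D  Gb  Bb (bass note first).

The pitch classes D, Gb, Bb arrange in thirds as Gb–Bb–D: a Gb augmented triad.
The lowest note is D, the fifth of the chord, so this is second inversion (figured bass 6/4).

Gb augmented, second inversion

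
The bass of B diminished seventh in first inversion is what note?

B diminished seventh is B–D–F–Ab. First inversion places the third in the bass: D.

D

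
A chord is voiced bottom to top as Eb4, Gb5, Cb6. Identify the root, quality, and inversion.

Cb major, first inversion

Reducing to letter names: Eb, Gb, Cb. These stack in thirds as Cb–Eb–Gb — a Cb major triad.
Eb is the third of Cb major; third in the bass means first inversion (figured bass 6).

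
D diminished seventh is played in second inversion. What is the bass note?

D diminished seventh is D–F–Ab–Cb. Second inversion places the fifth in the bass: Ab.

Ab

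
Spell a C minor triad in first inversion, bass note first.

Eb, G, C

The chord tones are C–Eb–G. With the third (Eb) lowest for first inversion: Eb, G, C.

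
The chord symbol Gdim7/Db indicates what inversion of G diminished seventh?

second inversion

Gdim7/Db means G diminished seventh with Db in the bass. Db is the fifth of G diminished seventh (G–Bb–Db–Fb), so this is second inversion.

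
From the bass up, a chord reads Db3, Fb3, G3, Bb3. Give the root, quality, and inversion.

G diminished seventh, second inversion

The pitch classes Db, Fb, G, Bb arrange in thirds as G–Bb–Db–Fb: a G diminished seventh chord.
Db is the fifth of G diminished seventh; fifth in the bass means second inversion (figured bass 4/3).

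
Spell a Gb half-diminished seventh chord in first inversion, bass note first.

Bbb, Dbb, Fb, Gb

Spelling Gb half-diminished seventh: Gb–Bbb–Dbb–Fb. In first inversion the third is bass, giving Bbb, Dbb, Fb, Gb from the bottom.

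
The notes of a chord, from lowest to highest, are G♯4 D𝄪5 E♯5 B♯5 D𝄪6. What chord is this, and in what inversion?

E# minor-major seventh, first inversion

The pitch classes G#, D##, E#, B# arrange in thirds as E#–G#–B#–D##: an E# minor-major seventh chord.
The lowest note is G#, the third of the chord, so this is first inversion (figured bass 6/5).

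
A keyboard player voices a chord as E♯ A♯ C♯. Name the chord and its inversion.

A# minor, second inversion

Reducing to letter names: E#, A#, C#. These stack in thirds as A#–C#–E# — an A# minor triad.
The lowest note is E#, the fifth of the chord, so this is second inversion (figured bass 6/4).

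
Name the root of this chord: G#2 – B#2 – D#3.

The distinct letter names are G#, B#, D#. Arranged as a stack of thirds they read G#–B#–D#, so G# is the root (a G# major triad).

G#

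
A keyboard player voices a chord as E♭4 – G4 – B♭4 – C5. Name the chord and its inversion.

The distinct note names are Eb, G, Bb, C. Stacked in thirds they read C–Eb–G–Bb, which is a minor seventh chord on C.
Eb is the third of C minor seventh; third in the bass means first inversion (figured bass 6/5).

C minor seventh, first inversion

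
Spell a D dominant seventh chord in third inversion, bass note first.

C, D, F#, A

D dominant seventh is D–F#–A–C. Third inversion puts the seventh (C) in the bass, with the remaining tones above: C, D, F#, A.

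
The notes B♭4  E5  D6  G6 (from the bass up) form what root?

E

The distinct letter names are Bb, E, D, G. Arranged as a stack of thirds they read E–G–Bb–D, so E is the root (an E half-diminished seventh chord).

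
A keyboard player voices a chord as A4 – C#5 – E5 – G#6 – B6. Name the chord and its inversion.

A major ninth, root position

The distinct note names are A, C#, E, G#, B. Stacked in thirds they read A–C#–E–G#–B, which is a major ninth chord on A.
A is the root of A major ninth; root in the bass means root position.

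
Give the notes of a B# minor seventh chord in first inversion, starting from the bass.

D#, F##, A#, B#

B# minor seventh is B#–D#–F##–A#. First inversion puts the third (D#) in the bass, with the remaining tones above: D#, F##, A#, B#.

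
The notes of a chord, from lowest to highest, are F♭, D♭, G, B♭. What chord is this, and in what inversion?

G diminished seventh, third inversion

Reducing to letter names: Fb, Db, G, Bb. These stack in thirds as G–Bb–Db–Fb — a G diminished seventh chord.
With the seventh (Fb) in the bass, the chord is in third inversion (figured bass 4/2).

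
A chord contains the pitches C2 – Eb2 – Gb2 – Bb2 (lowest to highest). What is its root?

C

Reordering C, Eb, Gb, Bb into stacked thirds gives C–Eb–Gb–Bb; the bottom of that stack, C, is the root.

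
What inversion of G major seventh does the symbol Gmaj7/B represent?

Gmaj7/B means G major seventh with B in the bass. B is the third of G major seventh (G–B–D–F#), so this is first inversion.

first inversion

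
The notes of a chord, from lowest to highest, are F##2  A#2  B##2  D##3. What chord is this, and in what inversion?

B## diminished seventh, second inversion

Reducing to letter names: F##, A#, B##, D##. These stack in thirds as B##–D##–F##–A# — a B## diminished seventh chord.
F## is the fifth of B## diminished seventh; fifth in the bass means second inversion (figured bass 4/3).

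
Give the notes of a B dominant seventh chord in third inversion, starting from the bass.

A, B, D#, F#

B dominant seventh is B–D#–F#–A. Third inversion puts the seventh (A) in the bass, with the remaining tones above: A, B, D#, F#.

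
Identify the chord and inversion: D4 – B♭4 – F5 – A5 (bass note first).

Bb major seventh, first inversion

Reducing to letter names: D, Bb, F, A. These stack in thirds as Bb–D–F–A — a Bb major seventh chord.
With the third (D) in the bass, the chord is in first inversion (figured bass 6/5).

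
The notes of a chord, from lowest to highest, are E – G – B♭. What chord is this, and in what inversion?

E diminished, root position

The pitch classes E, G, Bb arrange in thirds as E–G–Bb: an E diminished triad.
E is the root of E diminished; root in the bass means root position (figured bass 5/3).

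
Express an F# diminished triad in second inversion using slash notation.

Second inversion of F# diminished has the fifth (C) in the bass. As a slash chord: F#dim/C.

F#dim/C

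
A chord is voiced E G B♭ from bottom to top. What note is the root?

Reordering E, G, Bb into stacked thirds gives E–G–Bb; the bottom of that stack, E, is the root.

E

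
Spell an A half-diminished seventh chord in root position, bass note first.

A, C, Eb, G

A half-diminished seventh is A–C–Eb–G. Root position puts the root (A) in the bass, with the remaining tones above: A, C, Eb, G.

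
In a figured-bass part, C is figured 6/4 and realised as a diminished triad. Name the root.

The figures 6/4 mean the fifth of the chord is in the bass. If C is the fifth of a diminished triad, the root is F# (chord tones F#–A–C).

F#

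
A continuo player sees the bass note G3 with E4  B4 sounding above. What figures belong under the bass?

The notes G, E, B stack in thirds as E–G–B — an E minor triad. The bass G is the third, so this is first inversion: figured 6.

6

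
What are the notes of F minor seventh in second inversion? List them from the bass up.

F minor seventh is F–Ab–C–Eb. Second inversion puts the fifth (C) in the bass, with the remaining tones above: C, Eb, F, Ab.

C, Eb, F, Ab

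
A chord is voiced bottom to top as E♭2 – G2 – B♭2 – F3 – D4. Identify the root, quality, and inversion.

The distinct note names are Eb, G, Bb, F, D. Stacked in thirds they read Eb–G–Bb–D–F, which is a major ninth chord on Eb.
With the root (Eb) in the bass, the chord is in root position.

Eb major ninth, root position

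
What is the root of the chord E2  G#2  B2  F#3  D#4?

Reordering E, G#, B, F#, D# into stacked thirds gives E–G#–B–D#–F#; the bottom of that stack, E, is the root.

E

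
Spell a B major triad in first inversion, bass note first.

D#, F#, B

The chord tones are B–D#–F#. With the third (D#) lowest for first inversion: D#, F#, B.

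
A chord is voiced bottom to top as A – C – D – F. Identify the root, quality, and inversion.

D minor seventh, second inversion

The pitch classes A, C, D, F arrange in thirds as D–F–A–C: a D minor seventh chord.
The lowest note is A, the fifth of the chord, so this is second inversion (figured bass 4/3).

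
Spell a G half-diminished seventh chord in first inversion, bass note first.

The chord tones are G–Bb–Db–F. With the third (Bb) lowest for first inversion: Bb, Db, F, G.

Bb, Db, F, G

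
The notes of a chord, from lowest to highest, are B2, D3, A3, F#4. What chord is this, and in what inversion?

B minor seventh, root position

The distinct note names are B, D, A, F#. Stacked in thirds they read B–D–F#–A, which is a minor seventh chord on B.
With the root (B) in the bass, the chord is in root position (figured bass 7).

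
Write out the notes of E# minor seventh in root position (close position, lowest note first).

E#, G#, B#, D#

Spelling E# minor seventh: E#–G#–B#–D#. In root position the root is bass, giving E#, G#, B#, D# from the bottom.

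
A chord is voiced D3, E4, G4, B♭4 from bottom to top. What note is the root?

The distinct letter names are D, E, G, Bb. Arranged as a stack of thirds they read E–G–Bb–D, so E is the root (an E half-diminished seventh chord).

E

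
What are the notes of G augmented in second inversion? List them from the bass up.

D#, G, B

The chord tones are G–B–D#. With the fifth (D#) lowest for second inversion: D#, G, B.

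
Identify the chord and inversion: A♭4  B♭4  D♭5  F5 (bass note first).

The distinct note names are Ab, Bb, Db, F. Stacked in thirds they read Bb–Db–F–Ab, which is a minor seventh chord on Bb.
Ab is the seventh of Bb minor seventh; seventh in the bass means third inversion (figured bass 4/2).

Bb minor seventh, third inversion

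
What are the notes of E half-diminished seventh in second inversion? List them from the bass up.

The chord tones are E–G–Bb–D. With the fifth (Bb) lowest for second inversion: Bb, D, E, G.

Bb, D, E, G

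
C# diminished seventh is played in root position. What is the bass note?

C#

The root of C# diminished seventh (C#–E–G–Bb) is C#; that is the bass in root position.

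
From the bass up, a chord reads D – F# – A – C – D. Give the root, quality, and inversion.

D dominant seventh, root position

Reducing to letter names: D, F#, A, C. These stack in thirds as D–F#–A–C — a D dominant seventh chord.
D is the root of D dominant seventh; root in the bass means root position (figured bass 7).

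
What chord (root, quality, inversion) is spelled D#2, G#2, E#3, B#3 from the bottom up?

The pitch classes D#, G#, E#, B# arrange in thirds as E#–G#–B#–D#: an E# minor seventh chord.
With the seventh (D#) in the bass, the chord is in third inversion (figured bass 4/2).

E# minor seventh, third inversion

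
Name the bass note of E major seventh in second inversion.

The fifth of E major seventh (E–G#–B–D#) is B; that is the bass in second inversion.

B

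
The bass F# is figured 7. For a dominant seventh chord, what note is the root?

The figures 7 mean the root of the chord is in the bass. If F# is the root of a dominant seventh chord, the root is F# (chord tones F#–A#–C#–E).

F#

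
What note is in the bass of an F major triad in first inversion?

A

In first inversion the third is lowest. For F major (F–A–C) that is A.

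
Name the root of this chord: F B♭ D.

F, Bb, D are the tones of a Bb major triad (Bb–D–F), making Bb the root.

Bb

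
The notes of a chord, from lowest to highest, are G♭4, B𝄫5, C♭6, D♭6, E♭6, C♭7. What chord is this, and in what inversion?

Cb dominant ninth, second inversion

Reducing to letter names: Gb, Bbb, Cb, Db, Eb. These stack in thirds as Cb–Eb–Gb–Bbb–Db — a Cb dominant ninth chord.
Gb is the fifth of Cb dominant ninth; fifth in the bass means second inversion.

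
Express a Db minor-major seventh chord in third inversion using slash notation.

Third inversion of Db minor-major seventh has the seventh (C) in the bass. As a slash chord: Dbm(maj7)/C.

Dbm(maj7)/C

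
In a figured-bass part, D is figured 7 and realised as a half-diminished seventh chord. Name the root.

D

The figures 7 mean the root of the chord is in the bass. If D is the root of a half-diminished seventh chord, the root is D (chord tones D–F–Ab–C).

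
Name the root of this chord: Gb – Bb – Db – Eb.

Reordering Gb, Bb, Db, Eb into stacked thirds gives Eb–Gb–Bb–Db; the bottom of that stack, Eb, is the root.

Eb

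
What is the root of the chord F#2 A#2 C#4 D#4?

The distinct letter names are F#, A#, C#, D#. Arranged as a stack of thirds they read D#–F#–A#–C#, so D# is the root (a D# minor seventh chord).

D#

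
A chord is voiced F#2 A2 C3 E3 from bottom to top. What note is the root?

F#

Reordering F#, A, C, E into stacked thirds gives F#–A–C–E; the bottom of that stack, F#, is the root.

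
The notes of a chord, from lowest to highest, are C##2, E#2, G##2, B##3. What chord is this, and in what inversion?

C## minor-major seventh, root position

The pitch classes C##, E#, G##, B## arrange in thirds as C##–E#–G##–B##: a C## minor-major seventh chord.
C## is the root of C## minor-major seventh; root in the bass means root position (figured bass 7).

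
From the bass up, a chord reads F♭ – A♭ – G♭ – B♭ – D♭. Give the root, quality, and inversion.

Gb dominant ninth, third inversion

The pitch classes Fb, Ab, Gb, Bb, Db arrange in thirds as Gb–Bb–Db–Fb–Ab: a Gb dominant ninth chord.
Fb is the seventh of Gb dominant ninth; seventh in the bass means third inversion.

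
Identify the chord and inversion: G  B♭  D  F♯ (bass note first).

G minor-major seventh, root position

The pitch classes G, Bb, D, F# arrange in thirds as G–Bb–D–F#: a G minor-major seventh chord.
G is the root of G minor-major seventh; root in the bass means root position (figured bass 7).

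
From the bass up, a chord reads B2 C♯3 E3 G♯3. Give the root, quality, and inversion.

C# minor seventh, third inversion

Reducing to letter names: B, C#, E, G#. These stack in thirds as C#–E–G#–B — a C# minor seventh chord.
With the seventh (B) in the bass, the chord is in third inversion (figured bass 4/2).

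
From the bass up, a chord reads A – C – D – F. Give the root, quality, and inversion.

Reducing to letter names: A, C, D, F. These stack in thirds as D–F–A–C — a D minor seventh chord.
The lowest note is A, the fifth of the chord, so this is second inversion (figured bass 4/3).

D minor seventh, second inversion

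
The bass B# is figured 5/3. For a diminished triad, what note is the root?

The figures 5/3 mean the root of the chord is in the bass. If B# is the root of a diminished triad, the root is B# (chord tones B#–D#–F#).

B#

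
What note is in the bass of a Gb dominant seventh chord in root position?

In root position the root is lowest. For Gb dominant seventh (Gb–Bb–Db–Fb) that is Gb.

Gb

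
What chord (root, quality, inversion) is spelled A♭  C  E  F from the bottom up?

F minor-major seventh, first inversion

The distinct note names are Ab, C, E, F. Stacked in thirds they read F–Ab–C–E, which is a minor-major seventh chord on F.
With the third (Ab) in the bass, the chord is in first inversion (figured bass 6/5).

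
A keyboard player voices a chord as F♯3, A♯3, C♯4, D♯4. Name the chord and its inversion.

D# minor seventh, first inversion

Reducing to letter names: F#, A#, C#, D#. These stack in thirds as D#–F#–A#–C# — a D# minor seventh chord.
With the third (F#) in the bass, the chord is in first inversion (figured bass 6/5).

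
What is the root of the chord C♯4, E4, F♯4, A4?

C#, E, F#, A are the tones of an F# minor seventh chord (F#–A–C#–E), making F# the root.

F#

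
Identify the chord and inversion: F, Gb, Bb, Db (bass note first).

Gb major seventh, third inversion

Reducing to letter names: F, Gb, Bb, Db. These stack in thirds as Gb–Bb–Db–F — a Gb major seventh chord.
F is the seventh of Gb major seventh; seventh in the bass means third inversion (figured bass 4/2).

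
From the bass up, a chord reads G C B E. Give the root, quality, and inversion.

C major seventh, second inversion

The distinct note names are G, C, B, E. Stacked in thirds they read C–E–G–B, which is a major seventh chord on C.
With the fifth (G) in the bass, the chord is in second inversion (figured bass 4/3).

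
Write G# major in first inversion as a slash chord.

G#maj/B#

First inversion of G# major has the third (B#) in the bass. As a slash chord: G#maj/B#.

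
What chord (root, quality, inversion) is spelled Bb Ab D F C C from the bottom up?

Bb dominant ninth, root position

The distinct note names are Bb, Ab, D, F, C. Stacked in thirds they read Bb–D–F–Ab–C, which is a dominant ninth chord on Bb.
With the root (Bb) in the bass, the chord is in root position.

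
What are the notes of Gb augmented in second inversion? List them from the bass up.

D, Gb, Bb

The chord tones are Gb–Bb–D. With the fifth (D) lowest for second inversion: D, Gb, Bb.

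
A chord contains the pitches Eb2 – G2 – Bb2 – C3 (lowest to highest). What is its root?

Reordering Eb, G, Bb, C into stacked thirds gives C–Eb–G–Bb; the bottom of that stack, C, is the root.

C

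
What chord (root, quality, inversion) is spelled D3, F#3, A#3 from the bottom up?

The distinct note names are D, F#, A#. Stacked in thirds they read D–F#–A#, which is an augmented triad on D.
With the root (D) in the bass, the chord is in root position (figured bass 5/3).

D augmented, root position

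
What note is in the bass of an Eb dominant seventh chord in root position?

The root of Eb dominant seventh (Eb–G–Bb–Db) is Eb; that is the bass in root position.

Eb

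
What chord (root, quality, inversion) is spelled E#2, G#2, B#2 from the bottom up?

Reducing to letter names: E#, G#, B#. These stack in thirds as E#–G#–B# — an E# minor triad.
The lowest note is E#, the root of the chord, so this is root position (figured bass 5/3).

E# minor, root position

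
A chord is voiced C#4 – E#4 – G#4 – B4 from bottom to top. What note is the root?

C#

The distinct letter names are C#, E#, G#, B. Arranged as a stack of thirds they read C#–E#–G#–B, so C# is the root (a C# dominant seventh chord).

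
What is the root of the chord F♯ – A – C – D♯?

D#

Reordering F#, A, C, D# into stacked thirds gives D#–F#–A–C; the bottom of that stack, D#, is the root.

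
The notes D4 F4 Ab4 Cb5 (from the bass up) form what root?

The distinct letter names are D, F, Ab, Cb. Arranged as a stack of thirds they read D–F–Ab–Cb, so D is the root (a D diminished seventh chord).

D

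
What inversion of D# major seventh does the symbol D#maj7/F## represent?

first inversion

D#maj7/F## means D# major seventh with F## in the bass. F## is the third of D# major seventh (D#–F##–A#–C##), so this is first inversion.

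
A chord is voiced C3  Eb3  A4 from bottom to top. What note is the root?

A

The distinct letter names are C, Eb, A. Arranged as a stack of thirds they read A–C–Eb, so A is the root (an A diminished triad).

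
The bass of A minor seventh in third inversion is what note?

G

A minor seventh is A–C–E–G. Third inversion places the seventh in the bass: G.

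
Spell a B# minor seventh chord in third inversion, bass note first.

The chord tones are B#–D#–F##–A#. With the seventh (A#) lowest for third inversion: A#, B#, D#, F##.

A#, B#, D#, F##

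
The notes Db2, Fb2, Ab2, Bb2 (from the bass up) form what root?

Bb

The distinct letter names are Db, Fb, Ab, Bb. Arranged as a stack of thirds they read Bb–Db–Fb–Ab, so Bb is the root (a Bb half-diminished seventh chord).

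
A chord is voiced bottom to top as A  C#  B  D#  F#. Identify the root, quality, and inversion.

The distinct note names are A, C#, B, D#, F#. Stacked in thirds they read B–D#–F#–A–C#, which is a dominant ninth chord on B.
The lowest note is A, the seventh of the chord, so this is third inversion.

B dominant ninth, third inversion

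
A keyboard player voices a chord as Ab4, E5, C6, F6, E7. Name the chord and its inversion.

The distinct note names are Ab, E, C, F. Stacked in thirds they read F–Ab–C–E, which is a minor-major seventh chord on F.
Ab is the third of F minor-major seventh; third in the bass means first inversion (figured bass 6/5).

F minor-major seventh, first inversion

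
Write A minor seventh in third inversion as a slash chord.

Am7/G

Third inversion of A minor seventh has the seventh (G) in the bass. As a slash chord: Am7/G.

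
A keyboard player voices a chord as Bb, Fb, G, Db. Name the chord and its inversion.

The pitch classes Bb, Fb, G, Db arrange in thirds as G–Bb–Db–Fb: a G diminished seventh chord.
The lowest note is Bb, the third of the chord, so this is first inversion (figured bass 6/5).

G diminished seventh, first inversion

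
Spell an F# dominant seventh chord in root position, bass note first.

Spelling F# dominant seventh: F#–A#–C#–E. In root position the root is bass, giving F#, A#, C#, E from the bottom.

F#, A#, C#, E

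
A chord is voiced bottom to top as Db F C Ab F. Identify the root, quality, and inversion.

Db major seventh, root position

Reducing to letter names: Db, F, C, Ab. These stack in thirds as Db–F–Ab–C — a Db major seventh chord.
The lowest note is Db, the root of the chord, so this is root position (figured bass 7).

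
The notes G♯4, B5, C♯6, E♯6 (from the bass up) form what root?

Reordering G#, B, C#, E# into stacked thirds gives C#–E#–G#–B; the bottom of that stack, C#, is the root.

C#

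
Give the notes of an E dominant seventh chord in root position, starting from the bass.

Spelling E dominant seventh: E–G#–B–D. In root position the root is bass, giving E, G#, B, D from the bottom.

E, G#, B, D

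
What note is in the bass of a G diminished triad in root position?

G

In root position the root is lowest. For G diminished (G–Bb–Db) that is G.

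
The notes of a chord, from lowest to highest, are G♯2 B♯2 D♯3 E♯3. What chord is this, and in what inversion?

E# minor seventh, first inversion

The pitch classes G#, B#, D#, E# arrange in thirds as E#–G#–B#–D#: an E# minor seventh chord.
With the third (G#) in the bass, the chord is in first inversion (figured bass 6/5).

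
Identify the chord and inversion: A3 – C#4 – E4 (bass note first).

Reducing to letter names: A, C#, E. These stack in thirds as A–C#–E — an A major triad.
With the root (A) in the bass, the chord is in root position (figured bass 5/3).

A major, root position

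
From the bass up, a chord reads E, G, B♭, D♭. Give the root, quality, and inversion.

The distinct note names are E, G, Bb, Db. Stacked in thirds they read E–G–Bb–Db, which is a diminished seventh chord on E.
E is the root of E diminished seventh; root in the bass means root position (figured bass 7).

E diminished seventh, root position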